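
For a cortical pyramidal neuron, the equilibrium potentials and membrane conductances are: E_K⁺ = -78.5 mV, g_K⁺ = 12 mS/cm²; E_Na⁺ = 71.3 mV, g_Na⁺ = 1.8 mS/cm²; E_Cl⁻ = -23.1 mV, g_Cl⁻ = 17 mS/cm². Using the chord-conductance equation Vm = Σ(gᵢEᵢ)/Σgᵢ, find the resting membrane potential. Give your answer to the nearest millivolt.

-39 mV

Σ gᵢEᵢ = 12·(-78.5) + 1.8·(71.3) + 17·(-23.1) = -1206.36
Σ gᵢ = 12 + 1.8 + 17 = 30.8
Vm = -1206.36 / 30.8 = -39.17 mV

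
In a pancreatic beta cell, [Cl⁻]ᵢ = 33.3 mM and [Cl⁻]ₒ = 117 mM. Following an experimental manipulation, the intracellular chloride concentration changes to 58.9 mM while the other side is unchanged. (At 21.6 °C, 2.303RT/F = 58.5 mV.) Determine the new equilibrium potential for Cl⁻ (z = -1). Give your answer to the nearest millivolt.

-17 mV

After the shift: [Cl⁻]_out = 117, [Cl⁻]_in = 58.9 mM.
E_new = (58.5/-1)·log₁₀(117/58.9) = -58.50 · (0.2981) = -17.44 mV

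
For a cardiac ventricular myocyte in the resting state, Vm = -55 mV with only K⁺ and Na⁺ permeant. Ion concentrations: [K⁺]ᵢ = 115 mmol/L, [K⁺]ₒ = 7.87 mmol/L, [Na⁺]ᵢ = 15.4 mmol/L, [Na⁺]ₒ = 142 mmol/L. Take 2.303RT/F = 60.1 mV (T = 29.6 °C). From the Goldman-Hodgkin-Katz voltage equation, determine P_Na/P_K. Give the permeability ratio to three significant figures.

0.0436

Let α = P_Na/P_K. GHK: Vm = 60.1·log₁₀[(Kₒ + α·Naₒ)/(Kᵢ + α·Naᵢ)].
10^(Vm/60.1) = 10^(-55.0/60.1) = 0.12158
So 0.12158·(Kᵢ + α·Naᵢ) = Kₒ + α·Naₒ → α = (0.12158·115.0 − 7.87) / (142.0 − 0.12158·15.4)
α = (13.98 − 7.87) / (142.0 − 1.872) = 6.112/140.1 = 0.04361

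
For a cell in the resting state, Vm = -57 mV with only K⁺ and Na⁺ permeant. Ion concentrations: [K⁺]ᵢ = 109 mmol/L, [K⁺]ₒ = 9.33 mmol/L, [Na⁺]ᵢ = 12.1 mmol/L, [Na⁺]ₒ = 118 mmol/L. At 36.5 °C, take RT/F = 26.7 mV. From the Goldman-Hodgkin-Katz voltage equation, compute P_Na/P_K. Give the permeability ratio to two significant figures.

0.031

Let α = P_Na/P_K. GHK: Vm = 26.7·ln[(Kₒ + α·Naₒ)/(Kᵢ + α·Naᵢ)].
e^(Vm/26.7) = e^(-57.0/26.7) = 0.11826
So 0.11826·(Kᵢ + α·Naᵢ) = Kₒ + α·Naₒ → α = (0.11826·109.0 − 9.33) / (118.0 − 0.11826·12.1)
α = (12.89 − 9.33) / (118.0 − 1.431) = 3.561/116.6 = 0.03055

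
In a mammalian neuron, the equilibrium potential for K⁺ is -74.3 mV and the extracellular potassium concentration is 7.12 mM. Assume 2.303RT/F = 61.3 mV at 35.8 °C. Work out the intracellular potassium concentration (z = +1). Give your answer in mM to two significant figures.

Nernst: E = (61.3/1) · log₁₀([out]/[in]), so log₁₀([out]/[in]) = -74.3 × 1 / 61.3 = -1.2121.
[out]/[in] = 10^(-1.2121) = 0.06137.
[in] = 7.12 / 0.06137 = 116 mM.

120 mM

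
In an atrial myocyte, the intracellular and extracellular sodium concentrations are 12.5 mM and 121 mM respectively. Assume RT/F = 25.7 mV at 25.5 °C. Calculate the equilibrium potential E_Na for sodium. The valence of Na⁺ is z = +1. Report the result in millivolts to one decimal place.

58.3 mV

E = (25.7/z) · ln([Na⁺]_out/[Na⁺]_in) with z = +1.
= (25.7/1) · ln(121/12.5) = 25.70 · ln(9.68)
= 25.70 · (2.2701) = 58.34 mV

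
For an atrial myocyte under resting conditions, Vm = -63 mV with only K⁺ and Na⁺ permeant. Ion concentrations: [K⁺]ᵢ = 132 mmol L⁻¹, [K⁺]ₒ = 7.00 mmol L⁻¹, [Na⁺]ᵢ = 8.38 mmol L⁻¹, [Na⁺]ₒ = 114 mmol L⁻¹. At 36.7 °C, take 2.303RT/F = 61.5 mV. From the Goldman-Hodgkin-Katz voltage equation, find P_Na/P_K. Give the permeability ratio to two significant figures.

Let α = P_Na/P_K. GHK: Vm = 61.5·log₁₀[(Kₒ + α·Naₒ)/(Kᵢ + α·Naᵢ)].
10^(Vm/61.5) = 10^(-63.0/61.5) = 0.094539
So 0.094539·(Kᵢ + α·Naᵢ) = Kₒ + α·Naₒ → α = (0.094539·132.0 − 7.0) / (114.0 − 0.094539·8.38)
α = (12.48 − 7.0) / (114.0 − 0.7922) = 5.479/113.2 = 0.0484

0.048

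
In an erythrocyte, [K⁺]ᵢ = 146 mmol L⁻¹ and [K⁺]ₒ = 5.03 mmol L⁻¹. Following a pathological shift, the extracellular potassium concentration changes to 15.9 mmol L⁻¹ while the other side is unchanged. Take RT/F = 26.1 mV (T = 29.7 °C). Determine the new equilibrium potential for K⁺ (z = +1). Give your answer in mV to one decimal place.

-57.9 mV

After the shift: [K⁺]_out = 15.9, [K⁺]_in = 146 mmol L⁻¹.
E_new = (26.1/1)·ln(15.9/146) = 26.10 · (-2.2173) = -57.87 mV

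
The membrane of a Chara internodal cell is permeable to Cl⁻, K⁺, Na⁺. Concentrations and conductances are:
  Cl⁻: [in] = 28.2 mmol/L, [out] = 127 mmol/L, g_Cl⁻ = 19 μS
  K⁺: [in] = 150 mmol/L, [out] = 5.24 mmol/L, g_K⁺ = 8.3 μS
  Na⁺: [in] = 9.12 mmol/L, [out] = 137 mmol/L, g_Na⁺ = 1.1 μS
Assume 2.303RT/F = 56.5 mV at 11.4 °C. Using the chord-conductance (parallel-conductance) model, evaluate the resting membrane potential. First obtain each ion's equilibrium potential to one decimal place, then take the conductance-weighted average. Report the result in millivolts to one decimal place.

E_Cl⁻ = (56.5/-1)·log₁₀(127/28.2) = -36.9 mV
E_K⁺ = (56.5/1)·log₁₀(5.24/150) = -82.3 mV
E_Na⁺ = (56.5/1)·log₁₀(137/9.12) = 66.5 mV
Vm = (Σ gᵢEᵢ)/(Σ gᵢ) = (19·-36.9 + 8.3·-82.3 + 1.1·66.5) / (19 + 8.3 + 1.1)
= -1311.04 / 28.4 = -46.16 mV

-46.2 mV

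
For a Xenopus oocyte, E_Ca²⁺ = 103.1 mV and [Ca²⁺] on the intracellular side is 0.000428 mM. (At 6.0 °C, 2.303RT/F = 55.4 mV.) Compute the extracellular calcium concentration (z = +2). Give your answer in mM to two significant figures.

Nernst: E = (55.4/2) · log₁₀([out]/[in]), so log₁₀([out]/[in]) = 103.1 × 2 / 55.4 = 3.7220.
[out]/[in] = 10^(3.7220) = 5273.
[out] = 5273 × 0.000428 = 2.257 mM.

2.3 mM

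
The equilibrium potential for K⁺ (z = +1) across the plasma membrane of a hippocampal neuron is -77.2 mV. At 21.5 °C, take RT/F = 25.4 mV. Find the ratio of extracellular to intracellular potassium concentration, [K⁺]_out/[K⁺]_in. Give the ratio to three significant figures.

ln([out]/[in]) = E·z/(25.4) = -77.2 × 1 / 25.4 = -3.0394
[out]/[in] = e^(-3.0394) = 0.04787

0.0479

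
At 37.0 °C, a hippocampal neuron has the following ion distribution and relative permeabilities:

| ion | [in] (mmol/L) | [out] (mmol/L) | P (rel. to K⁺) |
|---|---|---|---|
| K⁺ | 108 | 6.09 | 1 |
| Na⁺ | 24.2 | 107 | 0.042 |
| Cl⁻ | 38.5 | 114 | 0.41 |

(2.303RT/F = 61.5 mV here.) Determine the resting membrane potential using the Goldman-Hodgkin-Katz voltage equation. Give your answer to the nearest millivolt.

Vm = 61.5 · log₁₀[(Σ P·[cation]ₒ + Σ P·[anion]ᵢ) / (Σ P·[cation]ᵢ + Σ P·[anion]ₒ)]
Numerator = 1×6.09 + 0.042×107 + 0.41×38.5 = 26.37
Denominator = 1×108 + 0.042×24.2 + 0.41×114 = 155.8
Vm = 61.5 · log₁₀(0.1693) = 61.5 × (-0.7714) = -47.44 mV

-47 mV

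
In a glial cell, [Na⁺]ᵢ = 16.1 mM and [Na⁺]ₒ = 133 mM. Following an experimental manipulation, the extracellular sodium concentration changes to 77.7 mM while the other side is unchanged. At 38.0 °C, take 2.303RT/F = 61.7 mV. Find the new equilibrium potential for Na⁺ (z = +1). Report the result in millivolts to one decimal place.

After the shift: [Na⁺]_out = 77.7, [Na⁺]_in = 16.1 mM.
E_new = (61.7/1)·log₁₀(77.7/16.1) = 61.70 · (0.6836) = 42.18 mV

42.2 mV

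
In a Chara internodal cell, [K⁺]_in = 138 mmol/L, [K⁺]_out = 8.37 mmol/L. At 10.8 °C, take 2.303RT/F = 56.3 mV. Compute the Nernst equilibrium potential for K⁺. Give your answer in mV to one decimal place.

E = (56.3/z) · log₁₀([K⁺]_out/[K⁺]_in) with z = +1.
= (56.3/1) · log₁₀(8.37/138) = 56.30 · log₁₀(0.06065)
= 56.30 · (-1.2172) = -68.53 mV

-68.5 mV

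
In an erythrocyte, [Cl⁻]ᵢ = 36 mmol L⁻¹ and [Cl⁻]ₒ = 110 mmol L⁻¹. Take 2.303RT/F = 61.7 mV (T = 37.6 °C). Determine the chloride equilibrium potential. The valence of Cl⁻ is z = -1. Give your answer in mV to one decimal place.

-29.9 mV

E = (61.7/z) · log₁₀([Cl⁻]_out/[Cl⁻]_in) with z = -1.
For an anion, dividing by z = -1 reverses the sign.
= (61.7/-1) · log₁₀(110/36) = -61.70 · log₁₀(3.056)
= -61.70 · (0.4851) = -29.93 mV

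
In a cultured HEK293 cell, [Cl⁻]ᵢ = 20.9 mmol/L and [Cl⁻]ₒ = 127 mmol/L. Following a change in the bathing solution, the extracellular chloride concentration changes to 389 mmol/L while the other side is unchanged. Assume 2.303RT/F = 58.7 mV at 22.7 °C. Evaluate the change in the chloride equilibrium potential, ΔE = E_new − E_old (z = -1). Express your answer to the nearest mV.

E_old = (58.7/-1)·log₁₀(127/20.9) = -46.00 mV
E_new = (58.7/-1)·log₁₀(389/20.9) = -74.54 mV
ΔE = -74.54 − (-46.00) = -28.54 mV

-29 mV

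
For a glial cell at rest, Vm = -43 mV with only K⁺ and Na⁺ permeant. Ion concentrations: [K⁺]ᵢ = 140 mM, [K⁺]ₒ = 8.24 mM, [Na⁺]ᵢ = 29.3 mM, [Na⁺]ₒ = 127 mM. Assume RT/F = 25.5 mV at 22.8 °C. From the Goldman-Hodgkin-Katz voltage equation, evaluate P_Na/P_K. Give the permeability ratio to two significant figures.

Let α = P_Na/P_K. GHK: Vm = 25.5·ln[(Kₒ + α·Naₒ)/(Kᵢ + α·Naᵢ)].
e^(Vm/25.5) = e^(-43.0/25.5) = 0.18521
So 0.18521·(Kᵢ + α·Naᵢ) = Kₒ + α·Naₒ → α = (0.18521·140.0 − 8.24) / (127.0 − 0.18521·29.3)
α = (25.93 − 8.24) / (127.0 − 5.427) = 17.69/121.6 = 0.1455

0.15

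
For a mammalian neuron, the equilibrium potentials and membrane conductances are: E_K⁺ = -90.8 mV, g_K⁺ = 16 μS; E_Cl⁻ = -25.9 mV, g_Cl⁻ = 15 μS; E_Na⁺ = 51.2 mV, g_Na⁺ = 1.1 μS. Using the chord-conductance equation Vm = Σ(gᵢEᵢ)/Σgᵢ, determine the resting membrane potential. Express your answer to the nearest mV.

-56 mV

Σ gᵢEᵢ = 16·(-90.8) + 15·(-25.9) + 1.1·(51.2) = -1784.98
Σ gᵢ = 16 + 15 + 1.1 = 32.1
Vm = -1784.98 / 32.1 = -55.61 mV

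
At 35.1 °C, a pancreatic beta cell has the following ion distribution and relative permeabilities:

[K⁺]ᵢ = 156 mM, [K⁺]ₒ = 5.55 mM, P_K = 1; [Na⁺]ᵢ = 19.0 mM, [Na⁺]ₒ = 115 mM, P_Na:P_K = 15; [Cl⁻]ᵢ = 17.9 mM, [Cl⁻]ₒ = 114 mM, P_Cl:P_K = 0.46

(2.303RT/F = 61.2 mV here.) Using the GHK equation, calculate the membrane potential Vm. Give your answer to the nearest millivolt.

33 mV

Vm = 61.2 · log₁₀[(Σ P·[cation]ₒ + Σ P·[anion]ᵢ) / (Σ P·[cation]ᵢ + Σ P·[anion]ₒ)]
Numerator = 1×5.55 + 15×115 + 0.46×17.9 = 1739
Denominator = 1×156 + 15×19.0 + 0.46×114 = 493.4
Vm = 61.2 · log₁₀(3.5238) = 61.2 × (0.5470) = 33.48 mV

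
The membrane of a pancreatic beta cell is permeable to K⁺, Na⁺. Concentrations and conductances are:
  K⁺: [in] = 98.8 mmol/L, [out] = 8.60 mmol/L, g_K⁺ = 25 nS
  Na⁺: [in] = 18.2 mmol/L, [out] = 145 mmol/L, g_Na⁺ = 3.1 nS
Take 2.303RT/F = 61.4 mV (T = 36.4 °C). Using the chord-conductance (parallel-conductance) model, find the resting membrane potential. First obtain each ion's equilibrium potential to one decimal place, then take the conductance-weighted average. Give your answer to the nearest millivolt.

E_K⁺ = (61.4/1)·log₁₀(8.60/98.8) = -65.1 mV
E_Na⁺ = (61.4/1)·log₁₀(145/18.2) = 55.3 mV
Vm = (Σ gᵢEᵢ)/(Σ gᵢ) = (25·-65.1 + 3.1·55.3) / (25 + 3.1)
= -1456.07 / 28.1 = -51.82 mV

-52 mV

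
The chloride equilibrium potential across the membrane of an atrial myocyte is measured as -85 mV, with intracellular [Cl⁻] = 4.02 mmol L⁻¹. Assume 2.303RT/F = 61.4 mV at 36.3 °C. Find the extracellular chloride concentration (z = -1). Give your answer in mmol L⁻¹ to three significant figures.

Nernst: E = (61.4/-1) · log₁₀([out]/[in]), so log₁₀([out]/[in]) = -85.0 × -1 / 61.4 = 1.3844.
[out]/[in] = 10^(1.3844) = 24.23.
[out] = 24.23 × 4.02 = 97.41 mmol L⁻¹.

97.4 mmol L⁻¹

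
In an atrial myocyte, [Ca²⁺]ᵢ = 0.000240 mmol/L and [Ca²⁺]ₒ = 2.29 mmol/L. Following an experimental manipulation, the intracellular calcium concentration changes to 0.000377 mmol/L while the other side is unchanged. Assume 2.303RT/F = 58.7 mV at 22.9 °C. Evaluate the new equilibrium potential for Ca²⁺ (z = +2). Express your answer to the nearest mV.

After the shift: [Ca²⁺]_out = 2.29, [Ca²⁺]_in = 0.000377 mmol/L.
E_new = (58.7/2)·log₁₀(2.29/0.000377) = 29.35 · (3.7835) = 111.05 mV

111 mV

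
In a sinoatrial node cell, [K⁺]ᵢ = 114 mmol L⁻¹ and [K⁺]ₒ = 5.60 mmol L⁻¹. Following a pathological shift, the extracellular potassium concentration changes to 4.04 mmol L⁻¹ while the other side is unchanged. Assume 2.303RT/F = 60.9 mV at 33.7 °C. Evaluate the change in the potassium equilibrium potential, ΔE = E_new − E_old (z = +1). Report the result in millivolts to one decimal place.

E_old = (60.9/1)·log₁₀(5.60/114) = -79.70 mV
E_new = (60.9/1)·log₁₀(4.04/114) = -88.34 mV
ΔE = -88.34 − (-79.70) = -8.64 mV

-8.6 mV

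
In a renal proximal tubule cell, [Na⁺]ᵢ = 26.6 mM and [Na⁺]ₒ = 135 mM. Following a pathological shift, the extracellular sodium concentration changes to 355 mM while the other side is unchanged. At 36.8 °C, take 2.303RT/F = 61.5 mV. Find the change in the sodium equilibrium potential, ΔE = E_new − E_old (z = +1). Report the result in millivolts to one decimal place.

E_old = (61.5/1)·log₁₀(135/26.6) = 43.39 mV
E_new = (61.5/1)·log₁₀(355/26.6) = 69.21 mV
ΔE = 69.21 − (43.39) = 25.82 mV

25.8 mV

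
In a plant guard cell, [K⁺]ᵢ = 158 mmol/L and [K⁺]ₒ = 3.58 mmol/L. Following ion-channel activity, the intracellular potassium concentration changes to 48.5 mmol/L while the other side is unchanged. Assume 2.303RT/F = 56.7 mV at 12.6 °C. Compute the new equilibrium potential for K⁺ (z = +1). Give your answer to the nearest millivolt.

-64 mV

After the shift: [K⁺]_out = 3.58, [K⁺]_in = 48.5 mmol/L.
E_new = (56.7/1)·log₁₀(3.58/48.5) = 56.70 · (-1.1319) = -64.18 mV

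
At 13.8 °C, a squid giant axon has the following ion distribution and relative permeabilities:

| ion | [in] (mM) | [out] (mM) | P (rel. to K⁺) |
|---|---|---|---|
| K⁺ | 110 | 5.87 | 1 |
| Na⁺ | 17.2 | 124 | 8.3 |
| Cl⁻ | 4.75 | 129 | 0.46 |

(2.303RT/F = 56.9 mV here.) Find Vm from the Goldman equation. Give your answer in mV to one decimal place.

Vm = 56.9 · log₁₀[(Σ P·[cation]ₒ + Σ P·[anion]ᵢ) / (Σ P·[cation]ᵢ + Σ P·[anion]ₒ)]
Numerator = 1×5.87 + 8.3×124 + 0.46×4.75 = 1037
Denominator = 1×110 + 8.3×17.2 + 0.46×129 = 312.1
Vm = 56.9 · log₁₀(3.3235) = 56.9 × (0.5216) = 29.68 mV

29.7 mV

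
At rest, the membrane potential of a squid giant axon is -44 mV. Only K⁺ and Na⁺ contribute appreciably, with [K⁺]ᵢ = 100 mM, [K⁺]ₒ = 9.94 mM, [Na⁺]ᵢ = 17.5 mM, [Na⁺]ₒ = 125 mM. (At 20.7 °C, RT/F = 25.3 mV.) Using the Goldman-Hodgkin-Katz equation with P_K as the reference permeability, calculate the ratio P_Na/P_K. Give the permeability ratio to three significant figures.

0.0626

Let α = P_Na/P_K. GHK: Vm = 25.3·ln[(Kₒ + α·Naₒ)/(Kᵢ + α·Naᵢ)].
e^(Vm/25.3) = e^(-44.0/25.3) = 0.17567
So 0.17567·(Kᵢ + α·Naᵢ) = Kₒ + α·Naₒ → α = (0.17567·100.0 − 9.94) / (125.0 − 0.17567·17.5)
α = (17.57 − 9.94) / (125.0 − 3.074) = 7.627/121.9 = 0.06256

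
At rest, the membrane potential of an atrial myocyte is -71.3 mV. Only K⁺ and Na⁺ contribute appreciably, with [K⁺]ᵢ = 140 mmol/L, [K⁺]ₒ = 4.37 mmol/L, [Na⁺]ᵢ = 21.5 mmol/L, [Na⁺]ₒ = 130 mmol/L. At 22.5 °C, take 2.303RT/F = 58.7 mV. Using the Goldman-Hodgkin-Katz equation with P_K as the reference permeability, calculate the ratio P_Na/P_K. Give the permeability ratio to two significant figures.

Let α = P_Na/P_K. GHK: Vm = 58.7·log₁₀[(Kₒ + α·Naₒ)/(Kᵢ + α·Naᵢ)].
10^(Vm/58.7) = 10^(-71.3/58.7) = 0.061003
So 0.061003·(Kᵢ + α·Naᵢ) = Kₒ + α·Naₒ → α = (0.061003·140.0 − 4.37) / (130.0 − 0.061003·21.5)
α = (8.54 − 4.37) / (130.0 − 1.312) = 4.17/128.7 = 0.03241

0.032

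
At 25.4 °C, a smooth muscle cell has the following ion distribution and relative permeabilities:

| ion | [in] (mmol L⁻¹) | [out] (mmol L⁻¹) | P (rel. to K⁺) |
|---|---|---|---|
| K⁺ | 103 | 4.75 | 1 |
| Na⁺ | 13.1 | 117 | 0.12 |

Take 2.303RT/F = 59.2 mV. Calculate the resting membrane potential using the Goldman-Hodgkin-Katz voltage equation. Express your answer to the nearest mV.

Vm = 59.2 · log₁₀[(Σ P·[cation]ₒ + Σ P·[anion]ᵢ) / (Σ P·[cation]ᵢ + Σ P·[anion]ₒ)]
Numerator = 1×4.75 + 0.12×117 = 18.79
Denominator = 1×103 + 0.12×13.1 = 104.6
Vm = 59.2 · log₁₀(0.17968) = 59.2 × (-0.7455) = -44.13 mV

-44 mV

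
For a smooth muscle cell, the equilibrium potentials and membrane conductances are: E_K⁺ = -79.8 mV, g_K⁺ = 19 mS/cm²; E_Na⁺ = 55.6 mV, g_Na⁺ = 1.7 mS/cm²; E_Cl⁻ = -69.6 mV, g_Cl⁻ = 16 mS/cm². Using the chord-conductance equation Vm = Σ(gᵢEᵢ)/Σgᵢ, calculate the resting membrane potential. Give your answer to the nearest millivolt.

-69 mV

Σ gᵢEᵢ = 19·(-79.8) + 1.7·(55.6) + 16·(-69.6) = -2535.28
Σ gᵢ = 19 + 1.7 + 16 = 36.7
Vm = -2535.28 / 36.7 = -69.08 mV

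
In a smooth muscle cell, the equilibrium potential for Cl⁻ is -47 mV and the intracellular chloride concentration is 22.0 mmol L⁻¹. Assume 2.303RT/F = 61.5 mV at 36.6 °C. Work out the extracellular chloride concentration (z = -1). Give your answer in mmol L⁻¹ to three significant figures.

128 mmol L⁻¹

Nernst: E = (61.5/-1) · log₁₀([out]/[in]), so log₁₀([out]/[in]) = -47.0 × -1 / 61.5 = 0.7642.
[out]/[in] = 10^(0.7642) = 5.811.
[out] = 5.811 × 22.0 = 127.8 mmol L⁻¹.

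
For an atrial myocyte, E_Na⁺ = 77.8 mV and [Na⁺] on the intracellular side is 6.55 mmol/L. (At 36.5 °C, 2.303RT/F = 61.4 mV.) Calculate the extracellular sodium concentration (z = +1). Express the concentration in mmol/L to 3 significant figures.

Nernst: E = (61.4/1) · log₁₀([out]/[in]), so log₁₀([out]/[in]) = 77.8 × 1 / 61.4 = 1.2671.
[out]/[in] = 10^(1.2671) = 18.5.
[out] = 18.5 × 6.55 = 121.2 mmol/L.

121 mmol/L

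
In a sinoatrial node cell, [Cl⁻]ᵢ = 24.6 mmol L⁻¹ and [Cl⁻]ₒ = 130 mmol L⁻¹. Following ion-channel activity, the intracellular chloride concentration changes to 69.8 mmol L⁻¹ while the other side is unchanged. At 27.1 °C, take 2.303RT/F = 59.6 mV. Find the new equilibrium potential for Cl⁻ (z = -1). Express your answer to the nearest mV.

-16 mV

After the shift: [Cl⁻]_out = 130, [Cl⁻]_in = 69.8 mmol L⁻¹.
E_new = (59.6/-1)·log₁₀(130/69.8) = -59.60 · (0.2701) = -16.10 mV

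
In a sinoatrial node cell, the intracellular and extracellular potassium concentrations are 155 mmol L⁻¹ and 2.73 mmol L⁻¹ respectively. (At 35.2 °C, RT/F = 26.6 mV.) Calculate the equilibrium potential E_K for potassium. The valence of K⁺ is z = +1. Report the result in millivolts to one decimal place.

E = (26.6/z) · ln([K⁺]_out/[K⁺]_in) with z = +1.
= (26.6/1) · ln(2.73/155) = 26.60 · ln(0.01761)
= 26.60 · (-4.0391) = -107.44 mV

-107.4 mV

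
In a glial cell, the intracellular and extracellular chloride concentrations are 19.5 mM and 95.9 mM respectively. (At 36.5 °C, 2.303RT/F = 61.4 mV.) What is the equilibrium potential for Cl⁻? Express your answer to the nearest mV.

E = (61.4/z) · log₁₀([Cl⁻]_out/[Cl⁻]_in) with z = -1.
For an anion, dividing by z = -1 reverses the sign.
= (61.4/-1) · log₁₀(95.9/19.5) = -61.40 · log₁₀(4.918)
= -61.40 · (0.6918) = -42.48 mV

-42 mV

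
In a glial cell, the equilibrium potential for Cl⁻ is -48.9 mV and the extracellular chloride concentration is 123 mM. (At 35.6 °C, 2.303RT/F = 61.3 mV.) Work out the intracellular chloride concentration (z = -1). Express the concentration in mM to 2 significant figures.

20 mM

Nernst: E = (61.3/-1) · log₁₀([out]/[in]), so log₁₀([out]/[in]) = -48.9 × -1 / 61.3 = 0.7977.
[out]/[in] = 10^(0.7977) = 6.276.
[in] = 123 / 6.276 = 19.6 mM.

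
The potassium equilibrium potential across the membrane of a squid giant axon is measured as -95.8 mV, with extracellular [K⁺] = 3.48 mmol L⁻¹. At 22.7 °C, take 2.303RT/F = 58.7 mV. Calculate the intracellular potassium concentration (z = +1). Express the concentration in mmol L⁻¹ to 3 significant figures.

Nernst: E = (58.7/1) · log₁₀([out]/[in]), so log₁₀([out]/[in]) = -95.8 × 1 / 58.7 = -1.6320.
[out]/[in] = 10^(-1.6320) = 0.02333.
[in] = 3.48 / 0.02333 = 149.1 mmol L⁻¹.

149 mmol L⁻¹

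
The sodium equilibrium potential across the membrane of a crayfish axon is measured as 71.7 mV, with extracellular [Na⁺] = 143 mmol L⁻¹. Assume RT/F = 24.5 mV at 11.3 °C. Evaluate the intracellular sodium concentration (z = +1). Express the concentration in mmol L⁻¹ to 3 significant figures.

Nernst: E = (24.5/1) · ln([out]/[in]), so ln([out]/[in]) = 71.7 × 1 / 24.5 = 2.9265.
[out]/[in] = e^(2.9265) = 18.66.
[in] = 143 / 18.66 = 7.662 mmol L⁻¹.

7.66 mmol L⁻¹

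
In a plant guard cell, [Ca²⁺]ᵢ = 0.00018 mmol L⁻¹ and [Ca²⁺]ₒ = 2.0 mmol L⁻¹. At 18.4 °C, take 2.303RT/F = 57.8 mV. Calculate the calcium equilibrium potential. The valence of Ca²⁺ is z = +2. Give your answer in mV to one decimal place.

E = (57.8/z) · log₁₀([Ca²⁺]_out/[Ca²⁺]_in) with z = +2.
= (57.8/2) · log₁₀(2.0/0.00018) = 28.90 · log₁₀(1.111e+04)
= 28.90 · (4.0458) = 116.92 mV

116.9 mV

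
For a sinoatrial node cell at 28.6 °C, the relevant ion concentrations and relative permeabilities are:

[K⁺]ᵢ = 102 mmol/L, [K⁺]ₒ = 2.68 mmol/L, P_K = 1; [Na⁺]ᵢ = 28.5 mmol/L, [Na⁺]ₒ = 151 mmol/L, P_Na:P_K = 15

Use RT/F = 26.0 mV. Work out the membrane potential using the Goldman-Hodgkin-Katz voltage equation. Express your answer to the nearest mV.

38 mV

Vm = 26.0 · ln[(Σ P·[cation]ₒ + Σ P·[anion]ᵢ) / (Σ P·[cation]ᵢ + Σ P·[anion]ₒ)]
Numerator = 1×2.68 + 15×151 = 2268
Denominator = 1×102 + 15×28.5 = 529.5
Vm = 26.0 · ln(4.2827) = 26.0 × (1.4546) = 37.82 mV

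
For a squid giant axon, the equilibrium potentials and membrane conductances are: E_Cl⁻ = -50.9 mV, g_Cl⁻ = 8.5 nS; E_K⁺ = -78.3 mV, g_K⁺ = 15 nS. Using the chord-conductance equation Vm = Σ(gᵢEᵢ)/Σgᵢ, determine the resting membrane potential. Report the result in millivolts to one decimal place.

Σ gᵢEᵢ = 8.5·(-50.9) + 15·(-78.3) = -1607.15
Σ gᵢ = 8.5 + 15 = 23.5
Vm = -1607.15 / 23.5 = -68.39 mV

-68.4 mV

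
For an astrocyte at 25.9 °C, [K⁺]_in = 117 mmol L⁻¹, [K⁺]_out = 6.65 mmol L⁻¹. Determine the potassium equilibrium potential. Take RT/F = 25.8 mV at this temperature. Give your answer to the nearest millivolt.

E = (25.8/z) · ln([K⁺]_out/[K⁺]_in) with z = +1.
= (25.8/1) · ln(6.65/117) = 25.80 · ln(0.05684)
= 25.80 · (-2.8676) = -73.98 mV

-74 mV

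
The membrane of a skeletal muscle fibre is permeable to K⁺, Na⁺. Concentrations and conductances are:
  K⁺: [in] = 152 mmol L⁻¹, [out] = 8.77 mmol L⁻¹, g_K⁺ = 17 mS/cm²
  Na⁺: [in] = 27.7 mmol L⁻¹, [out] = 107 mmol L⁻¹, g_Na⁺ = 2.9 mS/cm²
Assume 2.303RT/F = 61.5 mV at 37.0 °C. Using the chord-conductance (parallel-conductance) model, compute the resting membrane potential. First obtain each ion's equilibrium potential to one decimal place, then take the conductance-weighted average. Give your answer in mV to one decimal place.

-59.8 mV

E_K⁺ = (61.5/1)·log₁₀(8.77/152) = -76.2 mV
E_Na⁺ = (61.5/1)·log₁₀(107/27.7) = 36.1 mV
Vm = (Σ gᵢEᵢ)/(Σ gᵢ) = (17·-76.2 + 2.9·36.1) / (17 + 2.9)
= -1190.71 / 19.9 = -59.83 mV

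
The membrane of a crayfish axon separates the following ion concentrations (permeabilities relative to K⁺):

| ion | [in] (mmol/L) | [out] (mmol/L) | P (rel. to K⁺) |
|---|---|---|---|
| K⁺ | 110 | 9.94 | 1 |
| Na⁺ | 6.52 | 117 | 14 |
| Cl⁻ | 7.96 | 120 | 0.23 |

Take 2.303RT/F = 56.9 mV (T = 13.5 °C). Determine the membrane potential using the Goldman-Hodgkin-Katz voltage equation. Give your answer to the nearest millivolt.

Vm = 56.9 · log₁₀[(Σ P·[cation]ₒ + Σ P·[anion]ᵢ) / (Σ P·[cation]ᵢ + Σ P·[anion]ₒ)]
Numerator = 1×9.94 + 14×117 + 0.23×7.96 = 1650
Denominator = 1×110 + 14×6.52 + 0.23×120 = 228.9
Vm = 56.9 · log₁₀(7.208) = 56.9 × (0.8578) = 48.81 mV

49 mV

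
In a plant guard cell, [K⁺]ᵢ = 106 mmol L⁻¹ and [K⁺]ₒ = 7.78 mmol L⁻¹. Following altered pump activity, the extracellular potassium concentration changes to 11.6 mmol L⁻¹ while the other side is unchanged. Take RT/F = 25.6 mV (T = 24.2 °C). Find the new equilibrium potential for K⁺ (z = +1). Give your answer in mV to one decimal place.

-56.6 mV

After the shift: [K⁺]_out = 11.6, [K⁺]_in = 106 mmol L⁻¹.
E_new = (25.6/1)·ln(11.6/106) = 25.60 · (-2.2124) = -56.64 mV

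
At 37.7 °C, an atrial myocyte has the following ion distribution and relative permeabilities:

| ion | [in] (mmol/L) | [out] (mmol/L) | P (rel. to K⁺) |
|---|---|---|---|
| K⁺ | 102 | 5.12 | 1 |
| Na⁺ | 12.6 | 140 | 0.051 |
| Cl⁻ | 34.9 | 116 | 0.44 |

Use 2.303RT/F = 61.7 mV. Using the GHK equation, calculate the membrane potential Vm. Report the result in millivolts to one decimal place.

Vm = 61.7 · log₁₀[(Σ P·[cation]ₒ + Σ P·[anion]ᵢ) / (Σ P·[cation]ᵢ + Σ P·[anion]ₒ)]
Numerator = 1×5.12 + 0.051×140 + 0.44×34.9 = 27.62
Denominator = 1×102 + 0.051×12.6 + 0.44×116 = 153.7
Vm = 61.7 · log₁₀(0.1797) = 61.7 × (-0.7455) = -46.00 mV

-46.0 mV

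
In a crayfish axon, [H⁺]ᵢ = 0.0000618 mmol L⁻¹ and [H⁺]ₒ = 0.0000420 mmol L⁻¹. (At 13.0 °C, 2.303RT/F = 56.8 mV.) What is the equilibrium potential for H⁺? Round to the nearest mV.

E = (56.8/z) · log₁₀([H⁺]_out/[H⁺]_in) with z = +1.
= (56.8/1) · log₁₀(0.0000420/0.0000618) = 56.80 · log₁₀(0.6796)
= 56.80 · (-0.1677) = -9.53 mV

-10 mV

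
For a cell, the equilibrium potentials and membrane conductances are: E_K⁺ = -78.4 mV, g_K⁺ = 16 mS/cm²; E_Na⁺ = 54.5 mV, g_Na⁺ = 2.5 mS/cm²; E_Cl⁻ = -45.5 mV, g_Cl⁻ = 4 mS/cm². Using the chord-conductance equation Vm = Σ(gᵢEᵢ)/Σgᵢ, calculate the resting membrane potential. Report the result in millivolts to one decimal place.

Σ gᵢEᵢ = 16·(-78.4) + 2.5·(54.5) + 4·(-45.5) = -1300.15
Σ gᵢ = 16 + 2.5 + 4 = 22.5
Vm = -1300.15 / 22.5 = -57.78 mV

-57.8 mV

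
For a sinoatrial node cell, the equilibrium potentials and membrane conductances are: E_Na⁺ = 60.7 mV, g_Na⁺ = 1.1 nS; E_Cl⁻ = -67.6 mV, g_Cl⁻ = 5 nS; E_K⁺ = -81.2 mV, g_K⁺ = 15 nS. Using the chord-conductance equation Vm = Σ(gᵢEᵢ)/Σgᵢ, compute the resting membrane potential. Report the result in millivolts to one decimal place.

-70.6 mV

Σ gᵢEᵢ = 1.1·(60.7) + 5·(-67.6) + 15·(-81.2) = -1489.23
Σ gᵢ = 1.1 + 5 + 15 = 21.1
Vm = -1489.23 / 21.1 = -70.58 mV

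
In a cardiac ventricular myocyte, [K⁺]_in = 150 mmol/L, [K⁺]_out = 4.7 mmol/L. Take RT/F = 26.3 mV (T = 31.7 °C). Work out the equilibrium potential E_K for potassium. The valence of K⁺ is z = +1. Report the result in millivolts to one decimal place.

-91.1 mV

E = (26.3/z) · ln([K⁺]_out/[K⁺]_in) with z = +1.
= (26.3/1) · ln(4.7/150) = 26.30 · ln(0.03133)
= 26.30 · (-3.4631) = -91.08 mV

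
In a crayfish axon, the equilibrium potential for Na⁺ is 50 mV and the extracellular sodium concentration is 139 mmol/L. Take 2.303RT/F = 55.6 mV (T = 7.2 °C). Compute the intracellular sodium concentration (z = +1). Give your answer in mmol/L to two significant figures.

18 mmol/L

Nernst: E = (55.6/1) · log₁₀([out]/[in]), so log₁₀([out]/[in]) = 50.0 × 1 / 55.6 = 0.8993.
[out]/[in] = 10^(0.8993) = 7.93.
[in] = 139 / 7.93 = 17.53 mmol/L.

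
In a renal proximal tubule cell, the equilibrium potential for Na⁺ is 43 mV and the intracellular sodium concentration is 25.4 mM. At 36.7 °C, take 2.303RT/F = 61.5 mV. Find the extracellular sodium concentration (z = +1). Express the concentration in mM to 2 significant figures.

130 mM

Nernst: E = (61.5/1) · log₁₀([out]/[in]), so log₁₀([out]/[in]) = 43.0 × 1 / 61.5 = 0.6992.
[out]/[in] = 10^(0.6992) = 5.002.
[out] = 5.002 × 25.4 = 127.1 mM.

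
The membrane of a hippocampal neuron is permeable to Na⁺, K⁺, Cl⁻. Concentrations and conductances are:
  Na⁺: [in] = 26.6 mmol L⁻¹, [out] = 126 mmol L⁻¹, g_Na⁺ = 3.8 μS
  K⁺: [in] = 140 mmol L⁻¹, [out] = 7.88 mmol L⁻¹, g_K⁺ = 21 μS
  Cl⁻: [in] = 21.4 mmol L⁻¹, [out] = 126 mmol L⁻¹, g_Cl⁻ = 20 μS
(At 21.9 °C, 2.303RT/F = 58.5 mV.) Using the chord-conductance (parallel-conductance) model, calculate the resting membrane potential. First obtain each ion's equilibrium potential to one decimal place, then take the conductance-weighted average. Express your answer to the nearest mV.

-51 mV

E_Na⁺ = (58.5/1)·log₁₀(126/26.6) = 39.5 mV
E_K⁺ = (58.5/1)·log₁₀(7.88/140) = -73.1 mV
E_Cl⁻ = (58.5/-1)·log₁₀(126/21.4) = -45.0 mV
Vm = (Σ gᵢEᵢ)/(Σ gᵢ) = (3.8·39.5 + 21·-73.1 + 20·-45.0) / (3.8 + 21 + 20)
= -2285.00 / 44.8 = -51.00 mV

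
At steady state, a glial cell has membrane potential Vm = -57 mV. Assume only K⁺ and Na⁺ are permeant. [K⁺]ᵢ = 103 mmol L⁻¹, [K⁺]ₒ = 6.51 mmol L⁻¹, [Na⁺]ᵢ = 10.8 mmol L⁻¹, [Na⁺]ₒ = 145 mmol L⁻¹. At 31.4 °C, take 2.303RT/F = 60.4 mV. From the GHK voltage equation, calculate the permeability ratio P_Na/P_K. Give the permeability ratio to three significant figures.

0.0363

Let α = P_Na/P_K. GHK: Vm = 60.4·log₁₀[(Kₒ + α·Naₒ)/(Kᵢ + α·Naᵢ)].
10^(Vm/60.4) = 10^(-57.0/60.4) = 0.11384
So 0.11384·(Kᵢ + α·Naᵢ) = Kₒ + α·Naₒ → α = (0.11384·103.0 − 6.51) / (145.0 − 0.11384·10.8)
α = (11.73 − 6.51) / (145.0 − 1.229) = 5.215/143.8 = 0.03628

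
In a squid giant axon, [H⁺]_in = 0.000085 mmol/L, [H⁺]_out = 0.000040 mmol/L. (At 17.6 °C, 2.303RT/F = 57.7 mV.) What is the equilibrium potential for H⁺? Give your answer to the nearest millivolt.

-19 mV

E = (57.7/z) · log₁₀([H⁺]_out/[H⁺]_in) with z = +1.
= (57.7/1) · log₁₀(0.000040/0.000085) = 57.70 · log₁₀(0.4706)
= 57.70 · (-0.3274) = -18.89 mV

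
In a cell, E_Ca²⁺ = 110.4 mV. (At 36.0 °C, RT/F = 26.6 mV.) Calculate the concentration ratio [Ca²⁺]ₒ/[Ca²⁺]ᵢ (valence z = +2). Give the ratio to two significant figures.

4000

ln([out]/[in]) = E·z/(26.6) = 110.4 × 2 / 26.6 = 8.3008
[out]/[in] = e^(8.3008) = 4027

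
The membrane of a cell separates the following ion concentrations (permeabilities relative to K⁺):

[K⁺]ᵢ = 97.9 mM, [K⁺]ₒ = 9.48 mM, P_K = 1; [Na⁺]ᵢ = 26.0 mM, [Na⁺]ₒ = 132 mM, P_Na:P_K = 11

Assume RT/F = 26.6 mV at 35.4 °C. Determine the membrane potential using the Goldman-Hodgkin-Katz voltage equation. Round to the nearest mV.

36 mV

Vm = 26.6 · ln[(Σ P·[cation]ₒ + Σ P·[anion]ᵢ) / (Σ P·[cation]ᵢ + Σ P·[anion]ₒ)]
Numerator = 1×9.48 + 11×132 = 1461
Denominator = 1×97.9 + 11×26.0 = 383.9
Vm = 26.6 · ln(3.8069) = 26.6 × (1.3368) = 35.56 mV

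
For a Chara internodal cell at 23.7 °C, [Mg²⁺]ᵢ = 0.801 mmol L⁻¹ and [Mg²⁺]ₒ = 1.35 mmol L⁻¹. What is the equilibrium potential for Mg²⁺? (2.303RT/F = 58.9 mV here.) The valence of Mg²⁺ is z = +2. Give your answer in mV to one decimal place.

E = (58.9/z) · log₁₀([Mg²⁺]_out/[Mg²⁺]_in) with z = +2.
= (58.9/2) · log₁₀(1.35/0.801) = 29.45 · log₁₀(1.685)
= 29.45 · (0.2267) = 6.68 mV

6.7 mV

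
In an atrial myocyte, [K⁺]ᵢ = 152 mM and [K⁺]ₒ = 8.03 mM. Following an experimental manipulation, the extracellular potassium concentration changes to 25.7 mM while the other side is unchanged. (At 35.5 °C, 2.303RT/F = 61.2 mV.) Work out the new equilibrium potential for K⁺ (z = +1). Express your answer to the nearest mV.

-47 mV

After the shift: [K⁺]_out = 25.7, [K⁺]_in = 152 mM.
E_new = (61.2/1)·log₁₀(25.7/152) = 61.20 · (-0.7719) = -47.24 mV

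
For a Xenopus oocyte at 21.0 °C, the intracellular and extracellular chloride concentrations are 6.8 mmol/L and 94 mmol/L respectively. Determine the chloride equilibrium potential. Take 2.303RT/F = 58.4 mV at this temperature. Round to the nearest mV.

-67 mV

E = (58.4/z) · log₁₀([Cl⁻]_out/[Cl⁻]_in) with z = -1.
For an anion, dividing by z = -1 reverses the sign.
= (58.4/-1) · log₁₀(94/6.8) = -58.40 · log₁₀(13.82)
= -58.40 · (1.1406) = -66.61 mV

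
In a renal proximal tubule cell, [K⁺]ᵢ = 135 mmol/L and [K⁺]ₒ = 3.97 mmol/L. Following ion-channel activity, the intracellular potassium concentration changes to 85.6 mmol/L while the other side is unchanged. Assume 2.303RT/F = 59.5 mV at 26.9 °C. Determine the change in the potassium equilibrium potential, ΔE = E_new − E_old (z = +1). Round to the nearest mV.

12 mV

E_old = (59.5/1)·log₁₀(3.97/135) = -91.13 mV
E_new = (59.5/1)·log₁₀(3.97/85.6) = -79.35 mV
ΔE = -79.35 − (-91.13) = 11.77 mV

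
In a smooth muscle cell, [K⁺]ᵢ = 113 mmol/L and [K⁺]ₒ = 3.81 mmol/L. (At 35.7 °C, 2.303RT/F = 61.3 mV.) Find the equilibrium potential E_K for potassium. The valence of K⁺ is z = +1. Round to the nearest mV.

-90 mV

E = (61.3/z) · log₁₀([K⁺]_out/[K⁺]_in) with z = +1.
= (61.3/1) · log₁₀(3.81/113) = 61.30 · log₁₀(0.03372)
= 61.30 · (-1.4722) = -90.24 mV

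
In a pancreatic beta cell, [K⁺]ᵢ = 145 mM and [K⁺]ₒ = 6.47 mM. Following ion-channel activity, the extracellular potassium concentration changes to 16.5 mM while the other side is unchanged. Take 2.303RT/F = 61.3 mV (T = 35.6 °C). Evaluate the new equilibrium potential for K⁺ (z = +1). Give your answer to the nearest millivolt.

-58 mV

After the shift: [K⁺]_out = 16.5, [K⁺]_in = 145 mM.
E_new = (61.3/1)·log₁₀(16.5/145) = 61.30 · (-0.9439) = -57.86 mV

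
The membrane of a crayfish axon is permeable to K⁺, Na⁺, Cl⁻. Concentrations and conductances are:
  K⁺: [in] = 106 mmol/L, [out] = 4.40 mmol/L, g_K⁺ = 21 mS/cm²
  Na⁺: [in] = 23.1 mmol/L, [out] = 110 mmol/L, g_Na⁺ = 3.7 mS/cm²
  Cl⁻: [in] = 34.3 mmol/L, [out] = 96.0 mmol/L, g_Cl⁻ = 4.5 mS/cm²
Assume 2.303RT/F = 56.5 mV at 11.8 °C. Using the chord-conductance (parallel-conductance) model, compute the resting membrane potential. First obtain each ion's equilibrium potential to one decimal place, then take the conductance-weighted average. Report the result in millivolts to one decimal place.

E_K⁺ = (56.5/1)·log₁₀(4.40/106) = -78.1 mV
E_Na⁺ = (56.5/1)·log₁₀(110/23.1) = 38.3 mV
E_Cl⁻ = (56.5/-1)·log₁₀(96.0/34.3) = -25.3 mV
Vm = (Σ gᵢEᵢ)/(Σ gᵢ) = (21·-78.1 + 3.7·38.3 + 4.5·-25.3) / (21 + 3.7 + 4.5)
= -1612.24 / 29.2 = -55.21 mV

-55.2 mV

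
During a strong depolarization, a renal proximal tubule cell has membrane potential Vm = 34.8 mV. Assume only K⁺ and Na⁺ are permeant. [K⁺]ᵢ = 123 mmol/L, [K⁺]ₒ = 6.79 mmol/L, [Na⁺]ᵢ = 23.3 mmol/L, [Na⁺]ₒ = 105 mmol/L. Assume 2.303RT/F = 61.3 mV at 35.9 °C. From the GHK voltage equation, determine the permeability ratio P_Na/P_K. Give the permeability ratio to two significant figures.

24

Let α = P_Na/P_K. GHK: Vm = 61.3·log₁₀[(Kₒ + α·Naₒ)/(Kᵢ + α·Naᵢ)].
10^(Vm/61.3) = 10^(34.8/61.3) = 3.6957
So 3.6957·(Kᵢ + α·Naᵢ) = Kₒ + α·Naₒ → α = (3.6957·123.0 − 6.79) / (105.0 − 3.6957·23.3)
α = (454.6 − 6.79) / (105.0 − 86.11) = 447.8/18.89 = 23.71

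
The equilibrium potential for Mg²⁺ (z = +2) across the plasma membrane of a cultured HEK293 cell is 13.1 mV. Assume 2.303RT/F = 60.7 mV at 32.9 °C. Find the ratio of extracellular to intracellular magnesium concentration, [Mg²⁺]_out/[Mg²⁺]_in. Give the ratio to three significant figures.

log₁₀([out]/[in]) = E·z/(60.7) = 13.1 × 2 / 60.7 = 0.4316
[out]/[in] = 10^(0.4316) = 2.702

2.70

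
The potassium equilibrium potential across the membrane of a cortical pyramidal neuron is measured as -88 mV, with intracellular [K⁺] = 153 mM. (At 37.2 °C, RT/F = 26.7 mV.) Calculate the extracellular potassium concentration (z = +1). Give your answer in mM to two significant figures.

Nernst: E = (26.7/1) · ln([out]/[in]), so ln([out]/[in]) = -88.0 × 1 / 26.7 = -3.2959.
[out]/[in] = e^(-3.2959) = 0.03704.
[out] = 0.03704 × 153 = 5.666 mM.

5.7 mM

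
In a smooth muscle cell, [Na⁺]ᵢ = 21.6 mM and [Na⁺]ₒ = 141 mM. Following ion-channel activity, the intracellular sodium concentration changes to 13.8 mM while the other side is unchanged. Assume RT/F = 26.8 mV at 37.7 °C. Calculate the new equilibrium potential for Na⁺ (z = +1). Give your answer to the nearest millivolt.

After the shift: [Na⁺]_out = 141, [Na⁺]_in = 13.8 mM.
E_new = (26.8/1)·ln(141/13.8) = 26.80 · (2.3241) = 62.29 mV

62 mV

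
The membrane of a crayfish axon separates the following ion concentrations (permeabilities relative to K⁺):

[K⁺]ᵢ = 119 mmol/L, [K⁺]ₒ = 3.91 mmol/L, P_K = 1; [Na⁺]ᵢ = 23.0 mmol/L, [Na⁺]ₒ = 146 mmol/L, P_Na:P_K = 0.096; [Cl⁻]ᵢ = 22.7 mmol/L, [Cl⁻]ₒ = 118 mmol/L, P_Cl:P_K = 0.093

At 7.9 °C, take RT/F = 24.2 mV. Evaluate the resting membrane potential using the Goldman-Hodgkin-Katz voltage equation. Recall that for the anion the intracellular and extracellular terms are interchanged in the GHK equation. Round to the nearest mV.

Vm = 24.2 · ln[(Σ P·[cation]ₒ + Σ P·[anion]ᵢ) / (Σ P·[cation]ᵢ + Σ P·[anion]ₒ)]
Numerator = 1×3.91 + 0.096×146 + 0.093×22.7 = 20.04
Denominator = 1×119 + 0.096×23.0 + 0.093×118 = 132.2
Vm = 24.2 · ln(0.15159) = 24.2 × (-1.8866) = -45.66 mV

-46 mV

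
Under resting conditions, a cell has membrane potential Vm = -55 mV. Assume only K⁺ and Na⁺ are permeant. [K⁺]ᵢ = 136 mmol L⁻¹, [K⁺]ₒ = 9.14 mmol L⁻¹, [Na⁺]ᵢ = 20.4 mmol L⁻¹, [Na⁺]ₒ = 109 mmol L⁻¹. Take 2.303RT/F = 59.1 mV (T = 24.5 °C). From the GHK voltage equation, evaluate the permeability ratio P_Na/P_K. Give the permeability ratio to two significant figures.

0.064

Let α = P_Na/P_K. GHK: Vm = 59.1·log₁₀[(Kₒ + α·Naₒ)/(Kᵢ + α·Naᵢ)].
10^(Vm/59.1) = 10^(-55.0/59.1) = 0.11732
So 0.11732·(Kᵢ + α·Naᵢ) = Kₒ + α·Naₒ → α = (0.11732·136.0 − 9.14) / (109.0 − 0.11732·20.4)
α = (15.96 − 9.14) / (109.0 − 2.393) = 6.816/106.6 = 0.06393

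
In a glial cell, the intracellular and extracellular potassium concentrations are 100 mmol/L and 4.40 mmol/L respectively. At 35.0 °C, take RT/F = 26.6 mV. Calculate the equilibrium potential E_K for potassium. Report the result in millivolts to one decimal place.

-83.1 mV

E = (26.6/z) · ln([K⁺]_out/[K⁺]_in) with z = +1.
= (26.6/1) · ln(4.40/100) = 26.60 · ln(0.044)
= 26.60 · (-3.1236) = -83.09 mV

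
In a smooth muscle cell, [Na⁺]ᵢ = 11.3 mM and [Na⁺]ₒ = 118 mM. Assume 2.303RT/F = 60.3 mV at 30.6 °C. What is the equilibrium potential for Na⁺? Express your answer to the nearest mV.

E = (60.3/z) · log₁₀([Na⁺]_out/[Na⁺]_in) with z = +1.
= (60.3/1) · log₁₀(118/11.3) = 60.30 · log₁₀(10.44)
= 60.30 · (1.0188) = 61.43 mV

61 mV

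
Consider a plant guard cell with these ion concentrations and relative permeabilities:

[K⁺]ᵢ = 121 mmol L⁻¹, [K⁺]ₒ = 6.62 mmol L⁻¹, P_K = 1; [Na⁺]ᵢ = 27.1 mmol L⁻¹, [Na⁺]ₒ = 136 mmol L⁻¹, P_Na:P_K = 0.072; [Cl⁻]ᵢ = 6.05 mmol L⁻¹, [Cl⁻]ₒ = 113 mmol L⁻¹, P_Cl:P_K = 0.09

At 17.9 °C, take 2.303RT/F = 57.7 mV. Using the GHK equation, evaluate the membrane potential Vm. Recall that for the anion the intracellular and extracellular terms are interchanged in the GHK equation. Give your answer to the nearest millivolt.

-52 mV

Vm = 57.7 · log₁₀[(Σ P·[cation]ₒ + Σ P·[anion]ᵢ) / (Σ P·[cation]ᵢ + Σ P·[anion]ₒ)]
Numerator = 1×6.62 + 0.072×136 + 0.09×6.05 = 16.96
Denominator = 1×121 + 0.072×27.1 + 0.09×113 = 133.1
Vm = 57.7 · log₁₀(0.12738) = 57.7 × (-0.8949) = -51.64 mV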